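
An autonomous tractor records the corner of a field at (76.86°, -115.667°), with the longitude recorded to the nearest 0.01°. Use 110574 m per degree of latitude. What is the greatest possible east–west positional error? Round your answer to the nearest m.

126 m

Rounding to 2 decimal places leaves the longitude within ±0.005° of the true value.
Parallels shrink by cos φ, so at 76.86° a degree of longitude is 110574 × 0.2273 ≈ 25136.9 m.
East–west error: 0.005° × 25136.9 m/° ≈ 125.685 m.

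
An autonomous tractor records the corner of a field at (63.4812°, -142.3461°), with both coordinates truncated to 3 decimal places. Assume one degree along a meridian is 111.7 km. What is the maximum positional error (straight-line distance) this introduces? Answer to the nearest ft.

Truncating at 3 decimal places can drop up to a full unit in the last place, so each coordinate may be off by as much as 0.001°.
N–S: 0.001° × 111700 m/° = 111.7 m.
East–west component at 63.4812°: 0.001° × 111700 × cos 63.4812° ≈ 0.001 × 49873.1 ≈ 49.8731 m.
Worst case both components are at the extreme and orthogonal: √(111.7² + 49.8731²) ≈ 122.328 m.
Converting: 122.328 m × 3.2808 ft/m ≈ 401.34 ft.

401 ft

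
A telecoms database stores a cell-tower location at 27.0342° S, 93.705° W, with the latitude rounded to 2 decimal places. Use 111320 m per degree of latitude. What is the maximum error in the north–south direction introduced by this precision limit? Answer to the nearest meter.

557 meters

Rounding to 2 decimal places leaves the latitude within ±0.005° of the true value.
North–south distance: 0.005° × 111320 m/° = 556.6 m.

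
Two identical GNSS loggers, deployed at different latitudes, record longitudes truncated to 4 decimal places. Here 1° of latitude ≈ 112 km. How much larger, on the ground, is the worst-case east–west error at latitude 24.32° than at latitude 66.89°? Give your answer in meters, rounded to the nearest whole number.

6 meters

Truncating at 4 decimal places can drop up to a full unit in the last place, so the longitude may be off by as much as 0.0001°.
Error at 24.32° = 0.0001° × 112000 × cos 24.32° ≈ 11.2 × 0.9113 = 10.206 m.
At 66.89°: 0.0001° × 112000 × cos 66.89° = 0.0001 × 112000 × 0.3925 ≈ 4.396 m.
So the lower-latitude error exceeds the higher by 10.206 − 4.396 = 5.8101 m.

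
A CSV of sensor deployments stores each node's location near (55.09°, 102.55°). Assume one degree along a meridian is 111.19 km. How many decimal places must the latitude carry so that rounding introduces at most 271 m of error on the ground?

One degree of latitude covers 111190 m.
Rounding to N decimal places gives at most 0.5 × 10⁻ᴺ degrees of error, i.e. 0.5 × 10⁻ᴺ × 111190 m.
Need 0.5 × 111190 × 10⁻ᴺ ≤ 271 → 10⁻ᴺ ≤ 4.875e-03, so N ≥ 2.31.
So 3 decimal places suffice (55.6 m); 2 would allow up to 556 m.

3 decimal places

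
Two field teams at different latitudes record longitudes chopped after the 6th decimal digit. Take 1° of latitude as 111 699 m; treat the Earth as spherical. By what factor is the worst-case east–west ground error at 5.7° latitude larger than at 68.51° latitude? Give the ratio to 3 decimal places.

Truncating at 6 decimal places can drop up to a full unit in the last place, so the longitude may be off by as much as 1e-06°.
Error at 5.7° = 1e-06° × 111699 × cos 5.7° ≈ 0.1117 × 0.9951 = 0.11115 m.
Error at 68.51° = 1e-06° × 111699 × cos 68.51° ≈ 0.1117 × 0.3663 = 0.04092 m.
Ratio: 0.11115 / 0.04092 = cos 5.7° / cos 68.51° ≈ 2.7162.

2.716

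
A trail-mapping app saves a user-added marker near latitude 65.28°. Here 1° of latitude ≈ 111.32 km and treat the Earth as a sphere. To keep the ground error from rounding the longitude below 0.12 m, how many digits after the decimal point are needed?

6 decimal places

At 65.28° one degree of longitude covers 111320 × cos 65.28° ≈ 111320 × 0.4182 ≈ 46552.3 m.
With N decimal places the half-ulp bound is 0.5·10⁻ᴺ°, or 0.5·10⁻ᴺ × 46552.3 m on the ground.
Need 0.5 × 46552.3 × 10⁻ᴺ ≤ 0.12 → 10⁻ᴺ ≤ 5.155e-06, so N ≥ 5.29.
At 5 places the error can reach 0.233 m, but 6 places keeps it to 0.0233 m.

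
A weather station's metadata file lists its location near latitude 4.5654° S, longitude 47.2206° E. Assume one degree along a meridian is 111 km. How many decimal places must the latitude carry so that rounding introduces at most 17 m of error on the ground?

One degree of latitude covers 111000 m.
With N decimal places the half-ulp bound is 0.5·10⁻ᴺ°, or 0.5·10⁻ᴺ × 111000 m on the ground.
Setting 55500 × 10⁻ᴺ ≤ 17 gives 10ᴺ ≥ 3265, i.e. N ≥ 3.51.
So 4 decimal places suffice (5.55 m); 3 would allow up to 55.5 m.

4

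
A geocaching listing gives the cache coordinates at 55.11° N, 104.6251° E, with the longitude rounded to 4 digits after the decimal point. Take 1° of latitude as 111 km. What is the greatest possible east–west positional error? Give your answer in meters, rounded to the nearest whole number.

Rounding to 4 decimal places leaves the longitude within ±5e-05° of the true value.
Parallels shrink by cos φ, so at 55.11° a degree of longitude is 111000 × 0.5720 ≈ 63492.3 m.
So at most 5e-05° × 63492.3 ≈ 3.17462 m east–west.

3 meters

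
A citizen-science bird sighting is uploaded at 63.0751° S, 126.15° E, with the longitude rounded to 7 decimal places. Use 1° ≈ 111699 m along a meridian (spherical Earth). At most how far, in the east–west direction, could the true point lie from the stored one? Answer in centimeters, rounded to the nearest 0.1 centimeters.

Rounding to 7 decimal places leaves the longitude within ±5e-08° of the true value.
Parallels shrink by cos φ, so at 63.0751° a degree of longitude is 111699 × 0.4528 ≈ 50579.8 m.
East–west error: 5e-08° × 50579.8 m/° ≈ 0.00252899 m.
That is 0.00252899 m = 0.2529 cm.

0.3 centimeters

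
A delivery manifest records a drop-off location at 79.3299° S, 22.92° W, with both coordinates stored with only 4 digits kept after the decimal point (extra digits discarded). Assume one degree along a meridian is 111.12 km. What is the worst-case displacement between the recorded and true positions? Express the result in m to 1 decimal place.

Truncating at 4 decimal places can drop up to a full unit in the last place, so each coordinate may be off by as much as 0.0001°.
North–south component: 0.0001° × 111120 = 11.112 m.
East–west component at 79.3299°: 0.0001° × 111120 × cos 79.3299° ≈ 0.0001 × 20574.3 ≈ 2.05743 m.
Combining orthogonally: (11.112² + 2.05743²)^½ ≈ 11.3009 m.

11.3 m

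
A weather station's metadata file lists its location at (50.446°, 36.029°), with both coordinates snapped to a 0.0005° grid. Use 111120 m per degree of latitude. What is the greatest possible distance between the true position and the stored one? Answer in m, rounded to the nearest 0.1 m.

32.9 m

With a 0.0005° grid the true value lies within half a step, ±0.0005°/2 = ±0.00025°, of the stored one.
North–south component: 0.00025° × 111120 = 27.78 m.
Longitude error → 0.00025 × 111120 × cos 50.446° = 0.00025 × 111120 × 0.6368 ≈ 17.6904 m.
The two errors are perpendicular, so the maximum displacement is √(27.78² + 17.6904²) ≈ 32.9345 m.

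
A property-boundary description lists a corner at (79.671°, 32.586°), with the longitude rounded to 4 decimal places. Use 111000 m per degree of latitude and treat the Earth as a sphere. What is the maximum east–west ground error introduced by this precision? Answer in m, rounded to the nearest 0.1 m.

1.0 m

Rounding to 4 decimal places leaves the longitude within ±5e-05° of the true value.
Parallels shrink by cos φ, so at 79.671° a degree of longitude is 111000 × 0.1793 ≈ 19902.3 m.
So at most 5e-05° × 19902.3 ≈ 0.995116 m east–west.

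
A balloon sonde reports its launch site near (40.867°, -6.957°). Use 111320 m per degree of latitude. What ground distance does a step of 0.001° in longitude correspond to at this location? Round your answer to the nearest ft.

276 ft

0.001° of longitude at 40.867° is 0.001 × 111320 × cos 40.867° ≈ 0.001 × 84183.6 = 84.1836 m.
In feet: 84.1836 m ÷ 0.3048 ≈ 276.19 ft.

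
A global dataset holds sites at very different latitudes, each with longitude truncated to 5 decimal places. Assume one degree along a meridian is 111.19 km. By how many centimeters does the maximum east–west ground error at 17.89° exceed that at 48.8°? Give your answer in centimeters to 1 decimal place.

Truncating at 5 decimal places can drop up to a full unit in the last place, so the longitude may be off by as much as 1e-05°.
At 17.89°: 1e-05° × 111190 × cos 17.89° = 1e-05 × 111190 × 0.9516 ≈ 1.0581 m.
At 48.8°: 1e-05° × 111190 × cos 48.8° = 1e-05 × 111190 × 0.6587 ≈ 0.7324 m.
So the lower-latitude error exceeds the higher by 1.0581 − 0.7324 = 0.32574 m.
That is 0.325741 m = 32.574 cm.

32.6 centimeters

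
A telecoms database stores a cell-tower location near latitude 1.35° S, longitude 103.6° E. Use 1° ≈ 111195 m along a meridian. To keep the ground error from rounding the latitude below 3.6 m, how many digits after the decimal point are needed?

5

One degree of latitude covers 111195 m.
With N decimal places the half-ulp bound is 0.5·10⁻ᴺ°, or 0.5·10⁻ᴺ × 111195 m on the ground.
Need 0.5 × 111195 × 10⁻ᴺ ≤ 3.6 → 10⁻ᴺ ≤ 6.475e-05, so N ≥ 4.19.
At 4 places the error can reach 5.56 m, but 5 places keeps it to 0.556 m.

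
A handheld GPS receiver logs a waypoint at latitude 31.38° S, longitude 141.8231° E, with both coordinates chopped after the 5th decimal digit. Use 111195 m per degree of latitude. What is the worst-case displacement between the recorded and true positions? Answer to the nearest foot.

Truncating at 5 decimal places can drop up to a full unit in the last place, so each coordinate may be off by as much as 1e-05°.
N–S: 1e-05° × 111195 m/° = 1.11195 m.
East–west component at 31.38°: 1e-05° × 111195 × cos 31.38° ≈ 1e-05 × 94930.8 ≈ 0.949308 m.
Worst case both components are at the extreme and orthogonal: √(1.11195² + 0.949308²) ≈ 1.46206 m.
Converting: 1.46206 m × 3.2808 ft/m ≈ 4.7968 ft.

5 feet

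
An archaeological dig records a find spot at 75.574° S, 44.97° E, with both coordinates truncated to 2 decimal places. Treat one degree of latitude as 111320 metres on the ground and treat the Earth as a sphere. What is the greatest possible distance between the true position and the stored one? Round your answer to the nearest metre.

Truncating at 2 decimal places can drop up to a full unit in the last place, so each coordinate may be off by as much as 0.01°.
N–S: 0.01° × 111320 m/° = 1113.2 m.
E–W at 75.574°: 0.01° × 111320 × cos 75.574° = 0.01 × 111320 × 0.2491 ≈ 277.331 m.
Combining orthogonally: (1113.2² + 277.331²)^½ ≈ 1147.23 m.

1147 metres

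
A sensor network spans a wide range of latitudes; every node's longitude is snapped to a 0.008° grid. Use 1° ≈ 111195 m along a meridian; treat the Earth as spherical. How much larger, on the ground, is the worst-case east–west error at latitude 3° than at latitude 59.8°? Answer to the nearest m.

220 m

With a 0.008° grid the true value lies within half a step, ±0.008°/2 = ±0.004°, of the stored one.
At 3°: 0.004° × 111195 × cos 3° = 0.004 × 111195 × 0.9986 ≈ 444.17 m.
Error at 59.8° = 0.004° × 111195 × cos 59.8° ≈ 444.78 × 0.5030 = 223.73 m.
So the lower-latitude error exceeds the higher by 444.17 − 223.73 = 220.44 m.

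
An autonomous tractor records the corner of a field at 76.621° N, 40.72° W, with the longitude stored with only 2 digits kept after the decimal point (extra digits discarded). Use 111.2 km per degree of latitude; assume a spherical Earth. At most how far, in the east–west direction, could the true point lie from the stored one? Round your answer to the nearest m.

Truncating at 2 decimal places can drop up to a full unit in the last place, so the longitude may be off by as much as 0.01°.
Parallels shrink by cos φ, so at 76.621° a degree of longitude is 111200 × 0.2314 ≈ 25730.7 m.
So at most 0.01° × 25730.7 ≈ 257.307 m east–west.

257 m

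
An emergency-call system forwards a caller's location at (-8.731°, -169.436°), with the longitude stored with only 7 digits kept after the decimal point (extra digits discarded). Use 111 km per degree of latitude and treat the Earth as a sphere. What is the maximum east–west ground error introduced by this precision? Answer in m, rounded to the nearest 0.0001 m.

0.0110 m

Truncating at 7 decimal places can drop up to a full unit in the last place, so the longitude may be off by as much as 1e-07°.
Parallels shrink by cos φ, so at 8.731° a degree of longitude is 111000 × 0.9884 ≈ 109714 m.
East–west error: 1e-07° × 109714 m/° ≈ 0.0109714 m.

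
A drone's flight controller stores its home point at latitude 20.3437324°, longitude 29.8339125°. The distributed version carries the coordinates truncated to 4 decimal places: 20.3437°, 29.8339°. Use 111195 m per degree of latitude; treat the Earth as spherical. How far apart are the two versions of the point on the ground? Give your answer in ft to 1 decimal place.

Δlat = 20.3437324 − 20.3437 = +0.0000324°; Δlon = 29.8339125 − 29.8339 = +0.0000125°.
N–S: 0.0000324° × 111195 m/° = 3.60272 m.
East–west at this latitude: 0.0000125° × 111195 × cos 20.3437° ≈ 0.0000125 × 104259 = 1.30324 m.
Combined displacement = (3.60272² + 1.30324²)^½ ≈ 3.83119 m.
Converting: 3.83119 m × 3.2808 ft/m ≈ 12.57 ft.

12.6 ft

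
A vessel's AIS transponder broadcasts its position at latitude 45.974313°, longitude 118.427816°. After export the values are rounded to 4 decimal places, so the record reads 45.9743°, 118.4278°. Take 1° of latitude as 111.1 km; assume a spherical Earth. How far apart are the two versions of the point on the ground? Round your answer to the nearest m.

Δlat = 45.974313 − 45.9743 = +0.000013°; Δlon = 118.427816 − 118.4278 = +0.000016°.
North–south shift: 0.000013 × 111100 = 1.4443 m.
E–W at 45.9743°: 0.000016° × 111100 × cos 45.9743° = 0.000016 × 111100 × 0.6950 ≈ 1.2354 m.
Distance: √(1.4443² + 1.2354²) ≈ 1.90058 m.

2 m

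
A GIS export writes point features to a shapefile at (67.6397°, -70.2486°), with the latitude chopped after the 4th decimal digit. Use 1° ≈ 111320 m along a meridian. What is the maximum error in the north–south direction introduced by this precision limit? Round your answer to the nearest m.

Truncating at 4 decimal places can drop up to a full unit in the last place, so the latitude may be off by as much as 0.0001°.
Along the meridian that is 0.0001° × 111320 m/° = 11.132 m.

11 m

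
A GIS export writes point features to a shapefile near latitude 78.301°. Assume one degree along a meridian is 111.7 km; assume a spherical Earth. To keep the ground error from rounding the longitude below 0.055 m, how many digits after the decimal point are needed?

6 decimal places

At 78.301° one degree of longitude covers 111700 × cos 78.301° ≈ 111700 × 0.2028 ≈ 22649.4 m.
N decimal places → at most half a unit in the last place, 0.5 × 10⁻ᴺ° = 22649.4/2 × 10⁻ᴺ m.
Need 0.5 × 22649.4 × 10⁻ᴺ ≤ 0.055 → 10⁻ᴺ ≤ 4.857e-06, so N ≥ 5.31.
At 5 places the error can reach 0.113 m, but 6 places keeps it to 0.0113 m.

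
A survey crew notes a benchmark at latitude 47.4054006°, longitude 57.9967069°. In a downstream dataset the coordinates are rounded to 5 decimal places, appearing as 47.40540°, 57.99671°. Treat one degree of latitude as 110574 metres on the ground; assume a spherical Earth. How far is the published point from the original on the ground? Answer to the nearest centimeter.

24 centimeters

The latitude changed by +0.0000006° and the longitude by -0.0000031°.
North–south shift: 0.0000006 × 110574 = 0.0663444 m.
East–west at this latitude: -0.0000031° × 110574 × cos 47.4054° ≈ -0.0000031 × 74837.2 = -0.231995 m.
Combined displacement = (0.0663444² + 0.231995²)^½ ≈ 0.241295 m.
That is 0.241295 m = 24.13 cm.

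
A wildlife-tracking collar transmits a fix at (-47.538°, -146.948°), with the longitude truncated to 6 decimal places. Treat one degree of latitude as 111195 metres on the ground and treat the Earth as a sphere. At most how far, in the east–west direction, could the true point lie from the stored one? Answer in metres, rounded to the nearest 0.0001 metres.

Truncating at 6 decimal places can drop up to a full unit in the last place, so the longitude may be off by as much as 1e-06°.
One degree of longitude at 47.538° is 111195 × cos 47.538° ≈ 111195 × 0.6751 = 75067.9 m.
So at most 1e-06° × 75067.9 ≈ 0.0750679 m east–west.

0.0751 metres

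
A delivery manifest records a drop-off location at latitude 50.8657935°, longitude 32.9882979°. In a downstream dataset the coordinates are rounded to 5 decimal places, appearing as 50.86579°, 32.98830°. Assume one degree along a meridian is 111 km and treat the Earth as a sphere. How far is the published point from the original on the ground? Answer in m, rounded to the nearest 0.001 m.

0.415 m

The latitude changed by +0.0000035° and the longitude by -0.0000021°.
N–S: 0.0000035° × 111000 m/° = 0.3885 m.
East–west at this latitude: -0.0000021° × 111000 × cos 50.8658° ≈ -0.0000021 × 70056.4 = -0.147119 m.
Hypotenuse of the two orthogonal shifts: √(0.3885² + 0.147119²) = 0.415423 m.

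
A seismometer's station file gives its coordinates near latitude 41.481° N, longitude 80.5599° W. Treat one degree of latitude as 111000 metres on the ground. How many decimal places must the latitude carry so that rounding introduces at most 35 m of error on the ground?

4 decimal places

One degree of latitude covers 111000 m.
With N decimal places the half-ulp bound is 0.5·10⁻ᴺ°, or 0.5·10⁻ᴺ × 111000 m on the ground.
Need 0.5 × 111000 × 10⁻ᴺ ≤ 35 → 10⁻ᴺ ≤ 6.306e-04, so N ≥ 3.20.
So 4 decimal places suffice (5.55 m); 3 would allow up to 55.5 m.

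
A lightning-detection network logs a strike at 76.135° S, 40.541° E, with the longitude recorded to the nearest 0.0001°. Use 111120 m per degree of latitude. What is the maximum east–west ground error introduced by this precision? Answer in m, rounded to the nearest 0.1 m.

Rounding to 4 decimal places leaves the longitude within ±5e-05° of the true value.
At latitude 76.135° a degree of longitude spans 111120 m × cos 76.135° = 111120 × 0.2396 ≈ 26628.2 m.
Maximum E–W displacement: 5e-05 × 26628.2 = 1.33141 m.

1.3 m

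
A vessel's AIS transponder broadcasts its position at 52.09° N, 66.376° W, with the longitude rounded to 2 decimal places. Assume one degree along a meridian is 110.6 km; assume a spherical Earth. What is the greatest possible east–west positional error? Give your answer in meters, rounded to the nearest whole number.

Rounding to 2 decimal places leaves the longitude within ±0.005° of the true value.
At latitude 52.09° a degree of longitude spans 110600 m × cos 52.09° = 110600 × 0.6144 ≈ 67955.2 m.
Maximum E–W displacement: 0.005 × 67955.2 = 339.776 m.

340 meters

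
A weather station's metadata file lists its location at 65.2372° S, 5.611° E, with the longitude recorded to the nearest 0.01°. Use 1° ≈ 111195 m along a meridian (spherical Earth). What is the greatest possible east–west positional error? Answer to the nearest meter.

233 meters

Rounding to 2 decimal places leaves the longitude within ±0.005° of the true value.
One degree of longitude at 65.2372° is 111195 × cos 65.2372° ≈ 111195 × 0.4189 = 46575.4 m.
East–west error: 0.005° × 46575.4 m/° ≈ 232.877 m.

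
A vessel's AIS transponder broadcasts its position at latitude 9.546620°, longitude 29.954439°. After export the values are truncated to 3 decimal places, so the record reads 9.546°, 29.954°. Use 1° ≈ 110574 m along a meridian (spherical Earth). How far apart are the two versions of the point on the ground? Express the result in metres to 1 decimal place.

The latitude changed by +0.000620° and the longitude by +0.000439°.
N–S: 0.000620° × 110574 m/° = 68.5559 m.
E–W at 9.546°: 0.000439° × 110574 × cos 9.546° = 0.000439 × 110574 × 0.9862 ≈ 47.8698 m.
Combined displacement = (68.5559² + 47.8698²)^½ ≈ 83.6148 m.

83.6 metres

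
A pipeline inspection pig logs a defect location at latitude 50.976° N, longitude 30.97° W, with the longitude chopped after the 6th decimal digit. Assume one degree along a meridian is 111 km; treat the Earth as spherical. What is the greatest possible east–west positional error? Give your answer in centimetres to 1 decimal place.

7.0 centimetres

Truncating at 6 decimal places can drop up to a full unit in the last place, so the longitude may be off by as much as 1e-06°.
At latitude 50.976° a degree of longitude spans 111000 m × cos 50.976° = 111000 × 0.6296 ≈ 69890.7 m.
Maximum E–W displacement: 1e-06 × 69890.7 = 0.0698907 m.
That is 0.0698907 m = 6.9891 cm.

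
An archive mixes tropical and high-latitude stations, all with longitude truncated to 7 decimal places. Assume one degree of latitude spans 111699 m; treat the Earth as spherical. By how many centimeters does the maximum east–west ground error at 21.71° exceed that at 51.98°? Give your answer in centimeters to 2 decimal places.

Truncating at 7 decimal places can drop up to a full unit in the last place, so the longitude may be off by as much as 1e-07°.
Error at 21.71° = 1e-07° × 111699 × cos 21.71° ≈ 0.01117 × 0.9291 = 0.010378 m.
Error at 51.98° = 1e-07° × 111699 × cos 51.98° ≈ 0.01117 × 0.6159 = 0.0068799 m.
Difference: 0.010378 − 0.0068799 = 0.0034976 m.
That is 0.00349765 m = 0.34976 cm.

0.35 centimeters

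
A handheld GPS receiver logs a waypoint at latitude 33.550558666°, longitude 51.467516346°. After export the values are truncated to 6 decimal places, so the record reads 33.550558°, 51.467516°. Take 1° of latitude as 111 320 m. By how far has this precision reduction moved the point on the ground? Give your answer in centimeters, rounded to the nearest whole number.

8 centimeters

Δlat = 33.550558666 − 33.550558 = +0.000000666°; Δlon = 51.467516346 − 51.467516 = +0.000000346°.
N–S: 0.000000666° × 111320 m/° = 0.0741391 m.
E–W at 33.5506°: 0.000000346° × 111320 × cos 33.5506° = 0.000000346 × 111320 × 0.8334 ≈ 0.0320998 m.
Combined displacement = (0.0741391² + 0.0320998²)^½ ≈ 0.0807899 m.
That is 0.0807899 m = 8.079 cm.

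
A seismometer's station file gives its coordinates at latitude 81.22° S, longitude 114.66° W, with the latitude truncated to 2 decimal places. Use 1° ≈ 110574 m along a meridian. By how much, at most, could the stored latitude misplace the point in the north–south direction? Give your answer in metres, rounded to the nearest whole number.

Truncating at 2 decimal places can drop up to a full unit in the last place, so the latitude may be off by as much as 0.01°.
Along the meridian that is 0.01° × 110574 m/° = 1105.74 m.

1106 metres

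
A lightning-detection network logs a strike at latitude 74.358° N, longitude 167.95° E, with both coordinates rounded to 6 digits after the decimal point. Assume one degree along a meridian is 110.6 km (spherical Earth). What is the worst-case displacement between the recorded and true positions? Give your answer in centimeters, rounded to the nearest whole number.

6 centimeters

Rounding to 6 decimal places leaves each coordinate within ±5e-07° of the true value.
North–south component: 5e-07° × 110600 = 0.0553 m.
Longitude error → 5e-07 × 110600 × cos 74.358° = 5e-07 × 110600 × 0.2696 ≈ 0.0149103 m.
Combining orthogonally: (0.0553² + 0.0149103²)^½ ≈ 0.0572748 m.
That is 0.0572748 m = 5.7275 cm.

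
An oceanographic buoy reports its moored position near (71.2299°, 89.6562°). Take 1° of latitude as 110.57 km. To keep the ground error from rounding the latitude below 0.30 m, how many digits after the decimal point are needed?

6 decimal places

One degree of latitude covers 110570 m.
N decimal places → at most half a unit in the last place, 0.5 × 10⁻ᴺ° = 110570/2 × 10⁻ᴺ m.
Setting 55285 × 10⁻ᴺ ≤ 0.30 gives 10ᴺ ≥ 1.843e+05, i.e. N ≥ 5.27.
N = 5 would give 0.553 m (too coarse); N = 6 gives 0.0553 m ≤ 0.30 m.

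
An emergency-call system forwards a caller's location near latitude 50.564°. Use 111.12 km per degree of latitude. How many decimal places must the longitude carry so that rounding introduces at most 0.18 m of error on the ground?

6

At 50.564° one degree of longitude covers 111120 × cos 50.564° ≈ 111120 × 0.6352 ≈ 70585.2 m.
N decimal places → at most half a unit in the last place, 0.5 × 10⁻ᴺ° = 70585.2/2 × 10⁻ᴺ m.
Need 0.5 × 70585.2 × 10⁻ᴺ ≤ 0.18 → 10⁻ᴺ ≤ 5.100e-06, so N ≥ 5.29.
N = 5 would give 0.353 m (too coarse); N = 6 gives 0.0353 m ≤ 0.18 m.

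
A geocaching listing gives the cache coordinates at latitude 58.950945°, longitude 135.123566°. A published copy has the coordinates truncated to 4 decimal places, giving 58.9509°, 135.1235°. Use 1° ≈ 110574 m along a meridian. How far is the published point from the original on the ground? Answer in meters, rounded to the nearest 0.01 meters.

Δlat = 58.950945 − 58.9509 = +0.000045°; Δlon = 135.123566 − 135.1235 = +0.000066°.
N–S: 0.000045° × 110574 m/° = 4.97583 m.
E–W at 58.9509°: 0.000066° × 110574 × cos 58.9509° = 0.000066 × 110574 × 0.5158 ≈ 3.76405 m.
Combined displacement = (4.97583² + 3.76405²)^½ ≈ 6.23915 m.

6.24 meters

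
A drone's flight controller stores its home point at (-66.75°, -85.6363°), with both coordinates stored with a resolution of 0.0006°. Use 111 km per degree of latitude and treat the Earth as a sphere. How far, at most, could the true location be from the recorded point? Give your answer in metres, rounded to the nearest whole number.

With a 0.0006° grid the true value lies within half a step, ±0.0006°/2 = ±0.0003°, of the stored one.
Latitude error → 0.0003 × 111000 = 33.3 m along the meridian.
E–W at 66.75°: 0.0003° × 111000 × cos 66.75° = 0.0003 × 111000 × 0.3947 ≈ 13.145 m.
Worst case both components are at the extreme and orthogonal: √(33.3² + 13.145²) ≈ 35.8006 m.

36 metres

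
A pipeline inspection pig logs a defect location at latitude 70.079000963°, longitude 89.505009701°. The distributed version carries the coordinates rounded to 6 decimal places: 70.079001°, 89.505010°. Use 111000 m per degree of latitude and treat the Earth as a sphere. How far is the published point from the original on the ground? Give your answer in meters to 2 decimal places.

0.01 meters

Δlat = 70.079000963 − 70.079001 = -0.000000037°; Δlon = 89.505009701 − 89.505010 = -0.000000299°.
N–S: -0.000000037° × 111000 m/° = -0.004107 m.
E–W at 70.079°: -0.000000299° × 111000 × cos 70.079° = -0.000000299 × 111000 × 0.3407 ≈ -0.0113083 m.
Distance: √(0.004107² + 0.0113083²) ≈ 0.012031 m.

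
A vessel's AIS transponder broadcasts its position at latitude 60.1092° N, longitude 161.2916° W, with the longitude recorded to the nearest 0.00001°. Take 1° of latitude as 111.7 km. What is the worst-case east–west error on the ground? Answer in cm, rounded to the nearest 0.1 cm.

Rounding to 5 decimal places leaves the longitude within ±5e-06° of the true value.
Parallels shrink by cos φ, so at 60.1092° a degree of longitude is 111700 × 0.4983 ≈ 55665.5 m.
East–west error: 5e-06° × 55665.5 m/° ≈ 0.278328 m.
That is 0.278328 m = 27.833 cm.

27.8 cm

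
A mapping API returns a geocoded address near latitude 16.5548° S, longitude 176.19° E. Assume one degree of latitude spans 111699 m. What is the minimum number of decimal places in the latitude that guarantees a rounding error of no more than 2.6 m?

One degree of latitude covers 111699 m.
N decimal places → at most half a unit in the last place, 0.5 × 10⁻ᴺ° = 111699/2 × 10⁻ᴺ m.
Setting 55849.5 × 10⁻ᴺ ≤ 2.6 gives 10ᴺ ≥ 2.148e+04, i.e. N ≥ 4.33.
N = 4 would give 5.58 m (too coarse); N = 5 gives 0.558 m ≤ 2.6 m.

5 decimal places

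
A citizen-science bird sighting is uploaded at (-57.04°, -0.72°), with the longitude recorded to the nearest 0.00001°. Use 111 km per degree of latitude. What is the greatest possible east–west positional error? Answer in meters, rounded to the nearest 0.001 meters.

Rounding to 5 decimal places leaves the longitude within ±5e-06° of the true value.
One degree of longitude at 57.04° is 111000 × cos 57.04° ≈ 111000 × 0.5441 = 60389.9 m.
Maximum E–W displacement: 5e-06 × 60389.9 = 0.30195 m.

0.302 meters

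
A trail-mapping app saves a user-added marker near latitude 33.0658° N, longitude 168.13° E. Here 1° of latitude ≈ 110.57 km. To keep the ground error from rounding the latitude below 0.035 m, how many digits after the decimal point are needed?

7 decimal places

One degree of latitude covers 110570 m.
N decimal places → at most half a unit in the last place, 0.5 × 10⁻ᴺ° = 110570/2 × 10⁻ᴺ m.
Need 0.5 × 110570 × 10⁻ᴺ ≤ 0.035 → 10⁻ᴺ ≤ 6.331e-07, so N ≥ 6.20.
So 7 decimal places suffice (0.00553 m); 6 would allow up to 0.0553 m.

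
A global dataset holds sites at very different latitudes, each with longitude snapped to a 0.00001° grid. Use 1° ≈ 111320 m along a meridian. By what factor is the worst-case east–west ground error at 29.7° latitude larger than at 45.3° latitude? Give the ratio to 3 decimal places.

With a 0.00001° grid the true value lies within half a step, ±0.00001°/2 = ±5e-06°, of the stored one.
Error at 29.7° = 5e-06° × 111320 × cos 29.7° ≈ 0.5566 × 0.8686 = 0.48348 m.
At 45.3°: 5e-06° × 111320 × cos 45.3° = 5e-06 × 111320 × 0.7034 ≈ 0.39151 m.
The ratio reduces to cos 29.7° / cos 45.3° = 0.8686/0.7034 ≈ 1.2349.

1.235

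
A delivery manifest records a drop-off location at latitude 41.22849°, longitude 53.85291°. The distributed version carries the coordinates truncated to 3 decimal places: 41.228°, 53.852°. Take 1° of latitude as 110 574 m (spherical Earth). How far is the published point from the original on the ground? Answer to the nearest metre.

The latitude changed by +0.00049° and the longitude by +0.00091°.
North–south shift: 0.00049 × 110574 = 54.1813 m.
East–west at this latitude: 0.00091° × 110574 × cos 41.228° ≈ 0.00091 × 83161.9 = 75.6773 m.
Combined displacement = (54.1813² + 75.6773²)^½ ≈ 93.0735 m.

93 metres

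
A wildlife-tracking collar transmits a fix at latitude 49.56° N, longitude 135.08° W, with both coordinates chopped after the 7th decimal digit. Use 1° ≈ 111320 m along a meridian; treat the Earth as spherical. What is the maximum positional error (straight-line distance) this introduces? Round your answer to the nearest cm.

1 cm

Truncating at 7 decimal places can drop up to a full unit in the last place, so each coordinate may be off by as much as 1e-07°.
North–south component: 1e-07° × 111320 = 0.011132 m.
East–west component at 49.56°: 1e-07° × 111320 × cos 49.56° ≈ 1e-07 × 72207.9 ≈ 0.00722079 m.
Worst case both components are at the extreme and orthogonal: √(0.011132² + 0.00722079²) ≈ 0.0132688 m.
That is 0.0132688 m = 1.3269 cm.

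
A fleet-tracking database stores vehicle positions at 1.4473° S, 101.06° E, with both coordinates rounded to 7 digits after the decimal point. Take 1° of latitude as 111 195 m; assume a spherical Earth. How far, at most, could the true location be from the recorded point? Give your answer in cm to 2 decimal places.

0.79 cm

Rounding to 7 decimal places leaves each coordinate within ±5e-08° of the true value.
Latitude error → 5e-08 × 111195 = 0.00555975 m along the meridian.
Longitude error → 5e-08 × 111195 × cos 1.4473° = 5e-08 × 111195 × 0.9997 ≈ 0.00555798 m.
The two errors are perpendicular, so the maximum displacement is √(0.00555975² + 0.00555798²) ≈ 0.00786142 m.
That is 0.00786142 m = 0.78614 cm.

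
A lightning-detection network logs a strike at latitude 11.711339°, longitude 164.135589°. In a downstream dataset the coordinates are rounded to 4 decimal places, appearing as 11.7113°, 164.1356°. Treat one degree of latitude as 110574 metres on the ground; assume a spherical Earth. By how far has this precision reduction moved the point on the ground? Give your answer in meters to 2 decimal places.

4.47 meters

The latitude changed by +0.000039° and the longitude by -0.000011°.
North–south shift: 0.000039 × 110574 = 4.31239 m.
E–W at 11.7113°: -0.000011° × 110574 × cos 11.7113° = -0.000011 × 110574 × 0.9792 ≈ -1.19099 m.
Hypotenuse of the two orthogonal shifts: √(4.31239² + 1.19099²) = 4.47383 m.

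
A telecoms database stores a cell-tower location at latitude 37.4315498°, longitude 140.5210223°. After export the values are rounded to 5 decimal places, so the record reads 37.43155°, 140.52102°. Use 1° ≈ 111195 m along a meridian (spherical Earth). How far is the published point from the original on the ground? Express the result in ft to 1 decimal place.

0.7 ft

The latitude changed by -0.0000002° and the longitude by +0.0000023°.
N–S: -0.0000002° × 111195 m/° = -0.022239 m.
E–W at 37.4316°: 0.0000023° × 111195 × cos 37.4316° = 0.0000023 × 111195 × 0.7941 ≈ 0.203085 m.
Distance: √(0.022239² + 0.203085²) ≈ 0.204299 m.
In feet: 0.204299 m ÷ 0.3048 ≈ 0.67027 ft.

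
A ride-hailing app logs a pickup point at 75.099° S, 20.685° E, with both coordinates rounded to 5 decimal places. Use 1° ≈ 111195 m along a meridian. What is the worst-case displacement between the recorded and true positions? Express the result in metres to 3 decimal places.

Rounding to 5 decimal places leaves each coordinate within ±5e-06° of the true value.
Latitude error → 5e-06 × 111195 = 0.555975 m along the meridian.
East–west component at 75.099°: 5e-06° × 111195 × cos 75.099° ≈ 5e-06 × 28593.8 ≈ 0.142969 m.
The two errors are perpendicular, so the maximum displacement is √(0.555975² + 0.142969²) ≈ 0.574063 m.

0.574 metres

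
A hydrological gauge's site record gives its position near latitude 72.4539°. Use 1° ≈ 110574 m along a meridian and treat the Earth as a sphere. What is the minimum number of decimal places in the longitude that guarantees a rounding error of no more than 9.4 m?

At 72.4539° one degree of longitude covers 110574 × cos 72.4539° ≈ 110574 × 0.3015 ≈ 33335.1 m.
With N decimal places the half-ulp bound is 0.5·10⁻ᴺ°, or 0.5·10⁻ᴺ × 33335.1 m on the ground.
Setting 16667.5 × 10⁻ᴺ ≤ 9.4 gives 10ᴺ ≥ 1773, i.e. N ≥ 3.25.
N = 3 would give 16.7 m (too coarse); N = 4 gives 1.67 m ≤ 9.4 m.

4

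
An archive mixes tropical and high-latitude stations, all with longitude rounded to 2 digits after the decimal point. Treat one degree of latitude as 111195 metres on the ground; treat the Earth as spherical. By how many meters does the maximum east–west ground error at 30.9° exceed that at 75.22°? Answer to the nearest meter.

335 meters

Rounding to 2 decimal places leaves the longitude within ±0.005° of the true value.
At 30.9°: 0.005° × 111195 × cos 30.9° = 0.005 × 111195 × 0.8581 ≈ 477.06 m.
At 75.22°: 0.005° × 111195 × cos 75.22° = 0.005 × 111195 × 0.2551 ≈ 141.83 m.
Difference: 477.06 − 141.83 = 335.23 m.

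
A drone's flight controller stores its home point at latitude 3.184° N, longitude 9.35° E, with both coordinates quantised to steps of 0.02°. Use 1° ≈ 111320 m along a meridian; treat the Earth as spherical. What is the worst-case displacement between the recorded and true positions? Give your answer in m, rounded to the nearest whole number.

1573 m

With a 0.02° grid the true value lies within half a step, ±0.02°/2 = ±0.01°, of the stored one.
N–S: 0.01° × 111320 m/° = 1113.2 m.
E–W at 3.184°: 0.01° × 111320 × cos 3.184° = 0.01 × 111320 × 0.9985 ≈ 1111.48 m.
Combining orthogonally: (1113.2² + 1111.48²)^½ ≈ 1573.09 m.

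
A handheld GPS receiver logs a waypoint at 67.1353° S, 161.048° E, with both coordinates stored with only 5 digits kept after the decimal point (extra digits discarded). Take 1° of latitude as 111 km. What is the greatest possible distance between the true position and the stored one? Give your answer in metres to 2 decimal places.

1.19 metres

Truncating at 5 decimal places can drop up to a full unit in the last place, so each coordinate may be off by as much as 1e-05°.
N–S: 1e-05° × 111000 m/° = 1.11 m.
Longitude error → 1e-05 × 111000 × cos 67.1353° = 1e-05 × 111000 × 0.3886 ≈ 0.431298 m.
Combining orthogonally: (1.11² + 0.431298²)^½ ≈ 1.19085 m.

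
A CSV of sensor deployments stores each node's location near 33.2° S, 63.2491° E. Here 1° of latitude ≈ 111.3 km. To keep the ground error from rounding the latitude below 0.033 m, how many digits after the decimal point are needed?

One degree of latitude covers 111300 m.
N decimal places → at most half a unit in the last place, 0.5 × 10⁻ᴺ° = 111300/2 × 10⁻ᴺ m.
Need 0.5 × 111300 × 10⁻ᴺ ≤ 0.033 → 10⁻ᴺ ≤ 5.930e-07, so N ≥ 6.23.
At 6 places the error can reach 0.0556 m, but 7 places keeps it to 0.00556 m.

7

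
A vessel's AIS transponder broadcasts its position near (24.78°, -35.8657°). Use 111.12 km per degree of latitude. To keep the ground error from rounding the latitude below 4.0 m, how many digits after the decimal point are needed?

One degree of latitude covers 111120 m.
N decimal places → at most half a unit in the last place, 0.5 × 10⁻ᴺ° = 111120/2 × 10⁻ᴺ m.
Setting 55560 × 10⁻ᴺ ≤ 4.0 gives 10ᴺ ≥ 1.389e+04, i.e. N ≥ 4.14.
At 4 places the error can reach 5.56 m, but 5 places keeps it to 0.556 m.

5 decimal places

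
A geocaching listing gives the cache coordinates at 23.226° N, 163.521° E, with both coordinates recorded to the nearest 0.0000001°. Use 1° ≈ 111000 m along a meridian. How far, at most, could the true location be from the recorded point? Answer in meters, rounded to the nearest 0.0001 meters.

Rounding to 7 decimal places leaves each coordinate within ±5e-08° of the true value.
North–south component: 5e-08° × 111000 = 0.00555 m.
East–west component at 23.226°: 5e-08° × 111000 × cos 23.226° ≈ 5e-08 × 102004 ≈ 0.00510021 m.
Worst case both components are at the extreme and orthogonal: √(0.00555² + 0.00510021²) ≈ 0.00753755 m.

0.0075 meters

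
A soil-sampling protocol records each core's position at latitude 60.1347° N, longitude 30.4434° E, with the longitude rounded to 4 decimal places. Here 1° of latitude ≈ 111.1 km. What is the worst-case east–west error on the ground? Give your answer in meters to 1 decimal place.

Rounding to 4 decimal places leaves the longitude within ±5e-05° of the true value.
Parallels shrink by cos φ, so at 60.1347° a degree of longitude is 111100 × 0.4980 ≈ 55323.6 m.
So at most 5e-05° × 55323.6 ≈ 2.76618 m east–west.

2.8 meters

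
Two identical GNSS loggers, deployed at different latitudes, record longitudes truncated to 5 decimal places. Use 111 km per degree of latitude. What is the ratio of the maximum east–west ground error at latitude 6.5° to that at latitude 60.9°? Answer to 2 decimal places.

Truncating at 5 decimal places can drop up to a full unit in the last place, so the longitude may be off by as much as 1e-05°.
At 6.5°: 1e-05° × 111000 × cos 6.5° = 1e-05 × 111000 × 0.9936 ≈ 1.1029 m.
Error at 60.9° = 1e-05° × 111000 × cos 60.9° ≈ 1.11 × 0.4863 = 0.53983 m.
The ratio reduces to cos 6.5° / cos 60.9° = 0.9936/0.4863 ≈ 2.0430.

2.04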